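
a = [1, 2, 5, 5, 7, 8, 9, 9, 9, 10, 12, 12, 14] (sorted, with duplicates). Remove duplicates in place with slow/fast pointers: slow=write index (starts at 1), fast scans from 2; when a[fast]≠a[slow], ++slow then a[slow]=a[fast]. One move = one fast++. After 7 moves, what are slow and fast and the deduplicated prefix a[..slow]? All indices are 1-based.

(s=1,f=2) a[fast]=2≠a[slow]=1 write a[2]=2 → slow++,fast++
(s=2,f=3) a[fast]=5≠a[slow]=2 write a[3]=5 → slow++,fast++
(s=3,f=4) a[fast]=5=a[slow] dup → fast++
(s=3,f=5) a[fast]=7≠a[slow]=5 write a[4]=7 → slow++,fast++
(s=4,f=6) a[fast]=8≠a[slow]=7 write a[5]=8 → slow++,fast++
(s=5,f=7) a[fast]=9≠a[slow]=8 write a[6]=9 → slow++,fast++
(s=6,f=8) a[fast]=9=a[slow] dup → fast++

slow=6, fast=9, prefix=[1, 2, 5, 7, 8, 9]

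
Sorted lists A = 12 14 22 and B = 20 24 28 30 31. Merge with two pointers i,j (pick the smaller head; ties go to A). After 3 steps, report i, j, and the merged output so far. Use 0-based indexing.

i=2, j=1, merged so far=[12, 14, 20]

i=0 j=0: A[i]=12<=B[j]=20 take 12, i++
i=1 j=0: A[i]=14<=B[j]=20 take 14, i++
i=2 j=0: A[i]=22>B[j]=20 take 20, j++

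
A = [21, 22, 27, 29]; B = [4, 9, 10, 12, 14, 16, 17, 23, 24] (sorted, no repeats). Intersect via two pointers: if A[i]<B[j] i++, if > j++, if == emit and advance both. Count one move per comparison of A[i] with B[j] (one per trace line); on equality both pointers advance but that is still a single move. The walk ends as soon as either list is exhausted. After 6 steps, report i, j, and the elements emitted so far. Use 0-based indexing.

i=0 j=0: 21>4, j++
i=0 j=1: 21>9, j++
i=0 j=2: 21>10, j++
i=0 j=3: 21>12, j++
i=0 j=4: 21>14, j++
i=0 j=5: 21>16, j++

i=0, j=6, emitted=[]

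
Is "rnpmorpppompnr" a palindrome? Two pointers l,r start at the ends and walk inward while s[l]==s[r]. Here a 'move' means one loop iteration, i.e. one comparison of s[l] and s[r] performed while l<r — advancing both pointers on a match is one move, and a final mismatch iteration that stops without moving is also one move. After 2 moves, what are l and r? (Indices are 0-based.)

l=2, r=11

[0,13] 'r'=='r' → l++,r--
[1,12] 'n'=='n' → l++,r--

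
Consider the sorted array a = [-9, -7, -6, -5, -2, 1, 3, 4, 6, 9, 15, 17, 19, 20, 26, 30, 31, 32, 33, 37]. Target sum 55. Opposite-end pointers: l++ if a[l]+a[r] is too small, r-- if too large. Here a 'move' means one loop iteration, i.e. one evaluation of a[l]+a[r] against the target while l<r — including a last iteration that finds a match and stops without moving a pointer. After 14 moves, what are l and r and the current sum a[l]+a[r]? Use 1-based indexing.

l=1 r=20: -9+37=28 <55, l++
l=2 r=20: -7+37=30 <55, l++
l=3 r=20: -6+37=31 <55, l++
l=4 r=20: -5+37=32 <55, l++
l=5 r=20: -2+37=35 <55, l++
l=6 r=20: 1+37=38 <55, l++
l=7 r=20: 3+37=40 <55, l++
l=8 r=20: 4+37=41 <55, l++
l=9 r=20: 6+37=43 <55, l++
l=10 r=20: 9+37=46 <55, l++
l=11 r=20: 15+37=52 <55, l++
l=12 r=20: 17+37=54 <55, l++
l=13 r=20: 19+37=56 >55, r--
l=13 r=19: 19+33=52 <55, l++

l=14, r=19, sum=53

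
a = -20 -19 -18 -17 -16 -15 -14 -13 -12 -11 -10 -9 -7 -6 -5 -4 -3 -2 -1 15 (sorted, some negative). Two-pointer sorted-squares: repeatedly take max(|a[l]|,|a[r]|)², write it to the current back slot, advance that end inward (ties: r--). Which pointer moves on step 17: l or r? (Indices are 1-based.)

[1,20] |-20|>|15| out[20]=400 → l++
[2,20] |-19|>|15| out[19]=361 → l++
[3,20] |-18|>|15| out[18]=324 → l++
[4,20] |-17|>|15| out[17]=289 → l++
[5,20] |-16|>|15| out[16]=256 → l++
[6,20] |-15|<=|15| out[15]=225 → r--
[6,19] |-15|>|-1| out[14]=225 → l++
[7,19] |-14|>|-1| out[13]=196 → l++
[8,19] |-13|>|-1| out[12]=169 → l++
[9,19] |-12|>|-1| out[11]=144 → l++
[10,19] |-11|>|-1| out[10]=121 → l++
[11,19] |-10|>|-1| out[9]=100 → l++
[12,19] |-9|>|-1| out[8]=81 → l++
[13,19] |-7|>|-1| out[7]=49 → l++
[14,19] |-6|>|-1| out[6]=36 → l++
[15,19] |-5|>|-1| out[5]=25 → l++
[16,19] |-4|>|-1| out[4]=16 → l++

l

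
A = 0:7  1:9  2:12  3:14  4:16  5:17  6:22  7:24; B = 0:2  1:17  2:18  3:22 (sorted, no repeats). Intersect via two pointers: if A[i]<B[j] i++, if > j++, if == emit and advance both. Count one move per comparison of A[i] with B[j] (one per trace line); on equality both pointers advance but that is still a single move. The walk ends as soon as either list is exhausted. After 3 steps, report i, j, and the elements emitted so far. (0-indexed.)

[i=0,j=0] 7>2 → j++
[i=0,j=1] 7<17 → i++
[i=1,j=1] 9<17 → i++

i=2, j=1, emitted=[]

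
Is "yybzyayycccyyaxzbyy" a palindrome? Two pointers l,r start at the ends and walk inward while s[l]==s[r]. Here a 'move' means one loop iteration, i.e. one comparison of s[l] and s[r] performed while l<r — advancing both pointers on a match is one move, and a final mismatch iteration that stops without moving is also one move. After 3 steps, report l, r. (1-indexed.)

l=4, r=16

l=1 r=19: 'y'=='y', l++,r--
l=2 r=18: 'y'=='y', l++,r--
l=3 r=17: 'b'=='b', l++,r--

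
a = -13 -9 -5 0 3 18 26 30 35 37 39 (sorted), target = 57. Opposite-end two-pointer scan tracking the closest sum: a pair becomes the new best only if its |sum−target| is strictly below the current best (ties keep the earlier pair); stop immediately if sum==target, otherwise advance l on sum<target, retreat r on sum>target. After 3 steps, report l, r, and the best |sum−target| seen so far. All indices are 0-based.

[0,10] -13+39=26 d=31 * → l++
[1,10] -9+39=30 d=27 * → l++
[2,10] -5+39=34 d=23 * → l++

l=3, r=10, best |Δ|=23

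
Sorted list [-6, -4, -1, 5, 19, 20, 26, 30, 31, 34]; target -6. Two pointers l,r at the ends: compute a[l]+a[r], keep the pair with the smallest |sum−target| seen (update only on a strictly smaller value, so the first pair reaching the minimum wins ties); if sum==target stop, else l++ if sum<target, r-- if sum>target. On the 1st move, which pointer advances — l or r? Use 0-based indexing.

[0,9] -6+34=28 d=34 * → r--

r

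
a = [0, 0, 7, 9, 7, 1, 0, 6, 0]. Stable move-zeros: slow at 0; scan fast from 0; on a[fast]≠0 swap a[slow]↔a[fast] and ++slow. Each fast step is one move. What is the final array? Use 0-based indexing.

[7, 9, 7, 1, 6, 0, 0, 0, 0]

(s=0,f=0) a[fast]=0 → fast++
(s=0,f=1) a[fast]=0 → fast++
(s=0,f=2) a[fast]=7≠0 swap→a[0]=7 → slow++,fast++
(s=1,f=3) a[fast]=9≠0 swap→a[1]=9 → slow++,fast++
(s=2,f=4) a[fast]=7≠0 swap→a[2]=7 → slow++,fast++
(s=3,f=5) a[fast]=1≠0 swap→a[3]=1 → slow++,fast++
(s=4,f=6) a[fast]=0 → fast++
(s=4,f=7) a[fast]=6≠0 swap→a[4]=6 → slow++,fast++
(s=5,f=8) a[fast]=0 → fast++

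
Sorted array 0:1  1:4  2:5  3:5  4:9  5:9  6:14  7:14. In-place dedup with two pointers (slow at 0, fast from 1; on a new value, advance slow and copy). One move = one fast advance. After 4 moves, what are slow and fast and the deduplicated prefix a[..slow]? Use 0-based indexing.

slow=3, fast=5, prefix=[1, 4, 5, 9]

(s=0,f=1) a[fast]=4≠a[slow]=1 write a[1]=4 → slow++,fast++
(s=1,f=2) a[fast]=5≠a[slow]=4 write a[2]=5 → slow++,fast++
(s=2,f=3) a[fast]=5=a[slow] dup → fast++
(s=2,f=4) a[fast]=9≠a[slow]=5 write a[3]=9 → slow++,fast++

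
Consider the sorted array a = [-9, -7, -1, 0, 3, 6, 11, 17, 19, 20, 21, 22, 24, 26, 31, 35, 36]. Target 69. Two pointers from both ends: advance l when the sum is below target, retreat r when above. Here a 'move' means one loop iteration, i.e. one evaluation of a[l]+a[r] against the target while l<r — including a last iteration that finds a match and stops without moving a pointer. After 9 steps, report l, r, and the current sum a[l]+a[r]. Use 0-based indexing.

l=9, r=16, sum=56

[0,16] -9+36=27 <69 → l++
[1,16] -7+36=29 <69 → l++
[2,16] -1+36=35 <69 → l++
[3,16] 0+36=36 <69 → l++
[4,16] 3+36=39 <69 → l++
[5,16] 6+36=42 <69 → l++
[6,16] 11+36=47 <69 → l++
[7,16] 17+36=53 <69 → l++
[8,16] 19+36=55 <69 → l++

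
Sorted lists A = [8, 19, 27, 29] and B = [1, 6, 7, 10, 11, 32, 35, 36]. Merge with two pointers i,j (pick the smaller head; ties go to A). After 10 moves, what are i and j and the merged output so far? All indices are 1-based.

i=1 j=1: A[i]=8>B[j]=1 take 1, j++
i=1 j=2: A[i]=8>B[j]=6 take 6, j++
i=1 j=3: A[i]=8>B[j]=7 take 7, j++
i=1 j=4: A[i]=8<=B[j]=10 take 8, i++
i=2 j=4: A[i]=19>B[j]=10 take 10, j++
i=2 j=5: A[i]=19>B[j]=11 take 11, j++
i=2 j=6: A[i]=19<=B[j]=32 take 19, i++
i=3 j=6: A[i]=27<=B[j]=32 take 27, i++
i=4 j=6: A[i]=29<=B[j]=32 take 29, i++
i=5 j=6: A done, take B[j]=32, j++

i=5, j=7, merged so far=[1, 6, 7, 8, 10, 11, 19, 27, 29, 32]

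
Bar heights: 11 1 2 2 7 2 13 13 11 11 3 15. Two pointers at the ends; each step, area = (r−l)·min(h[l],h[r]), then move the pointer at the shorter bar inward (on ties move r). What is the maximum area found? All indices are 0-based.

[0,11] min(11,15)*11=121 best=121 * → l++
[1,11] min(1,15)*10=10 best=121 → l++
[2,11] min(2,15)*9=18 best=121 → l++
[3,11] min(2,15)*8=16 best=121 → l++
[4,11] min(7,15)*7=49 best=121 → l++
[5,11] min(2,15)*6=12 best=121 → l++
[6,11] min(13,15)*5=65 best=121 → l++
[7,11] min(13,15)*4=52 best=121 → l++
[8,11] min(11,15)*3=33 best=121 → l++
[9,11] min(11,15)*2=22 best=121 → l++
[10,11] min(3,15)*1=3 best=121 → l++

max area = 121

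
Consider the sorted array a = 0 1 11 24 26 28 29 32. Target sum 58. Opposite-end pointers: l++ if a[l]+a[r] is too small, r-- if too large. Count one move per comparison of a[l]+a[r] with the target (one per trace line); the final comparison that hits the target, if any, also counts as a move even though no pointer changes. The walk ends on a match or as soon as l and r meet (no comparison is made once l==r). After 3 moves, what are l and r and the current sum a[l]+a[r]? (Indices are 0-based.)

l=3, r=7, sum=56

l=0 r=7: 0+32=32 <58, l++
l=1 r=7: 1+32=33 <58, l++
l=2 r=7: 11+32=43 <58, l++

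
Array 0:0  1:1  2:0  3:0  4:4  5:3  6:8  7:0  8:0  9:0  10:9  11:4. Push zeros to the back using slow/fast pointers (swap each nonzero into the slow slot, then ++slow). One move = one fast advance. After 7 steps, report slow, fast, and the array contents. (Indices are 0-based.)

slow=0 fast=0: a[fast]=0, fast++
slow=0 fast=1: a[fast]=1≠0 swap→a[0]=1, slow++,fast++
slow=1 fast=2: a[fast]=0, fast++
slow=1 fast=3: a[fast]=0, fast++
slow=1 fast=4: a[fast]=4≠0 swap→a[1]=4, slow++,fast++
slow=2 fast=5: a[fast]=3≠0 swap→a[2]=3, slow++,fast++
slow=3 fast=6: a[fast]=8≠0 swap→a[3]=8, slow++,fast++

slow=4, fast=7, a=[1, 4, 3, 8, 0, 0, 0, 0, 0, 0, 9, 4]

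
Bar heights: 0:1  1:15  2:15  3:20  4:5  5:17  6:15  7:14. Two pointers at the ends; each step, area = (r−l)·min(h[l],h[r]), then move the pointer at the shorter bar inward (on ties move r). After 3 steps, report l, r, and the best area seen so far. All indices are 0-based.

l=1, r=5, best area=84

l=0 r=7: min(1,14)*7=7 best=7 *, l++
l=1 r=7: min(15,14)*6=84 best=84 *, r--
l=1 r=6: min(15,15)*5=75 best=84, r--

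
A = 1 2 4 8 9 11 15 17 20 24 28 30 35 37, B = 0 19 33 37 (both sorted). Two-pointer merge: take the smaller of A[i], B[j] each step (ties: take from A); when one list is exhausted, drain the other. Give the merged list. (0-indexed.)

[i=0,j=0] A[i]=1>B[j]=0 take 0 → j++
[i=0,j=1] A[i]=1<=B[j]=19 take 1 → i++
[i=1,j=1] A[i]=2<=B[j]=19 take 2 → i++
[i=2,j=1] A[i]=4<=B[j]=19 take 4 → i++
[i=3,j=1] A[i]=8<=B[j]=19 take 8 → i++
[i=4,j=1] A[i]=9<=B[j]=19 take 9 → i++
[i=5,j=1] A[i]=11<=B[j]=19 take 11 → i++
[i=6,j=1] A[i]=15<=B[j]=19 take 15 → i++
[i=7,j=1] A[i]=17<=B[j]=19 take 17 → i++
[i=8,j=1] A[i]=20>B[j]=19 take 19 → j++
[i=8,j=2] A[i]=20<=B[j]=33 take 20 → i++
[i=9,j=2] A[i]=24<=B[j]=33 take 24 → i++
[i=10,j=2] A[i]=28<=B[j]=33 take 28 → i++
[i=11,j=2] A[i]=30<=B[j]=33 take 30 → i++
[i=12,j=2] A[i]=35>B[j]=33 take 33 → j++
[i=12,j=3] A[i]=35<=B[j]=37 take 35 → i++
[i=13,j=3] A[i]=37<=B[j]=37 take 37 → i++
[i=14,j=3] A done, take B[j]=37 → j++

[0, 1, 2, 4, 8, 9, 11, 15, 17, 19, 20, 24, 28, 30, 33, 35, 37, 37]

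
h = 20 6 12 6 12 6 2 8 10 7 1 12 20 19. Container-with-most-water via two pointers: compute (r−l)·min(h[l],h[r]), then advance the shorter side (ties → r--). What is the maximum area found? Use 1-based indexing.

[1,14] min(20,19)*13=247 best=247 * → r--
[1,13] min(20,20)*12=240 best=247 → r--
[1,12] min(20,12)*11=132 best=247 → r--
[1,11] min(20,1)*10=10 best=247 → r--
[1,10] min(20,7)*9=63 best=247 → r--
[1,9] min(20,10)*8=80 best=247 → r--
[1,8] min(20,8)*7=56 best=247 → r--
[1,7] min(20,2)*6=12 best=247 → r--
[1,6] min(20,6)*5=30 best=247 → r--
[1,5] min(20,12)*4=48 best=247 → r--
[1,4] min(20,6)*3=18 best=247 → r--
[1,3] min(20,12)*2=24 best=247 → r--
[1,2] min(20,6)*1=6 best=247 → r--

max area = 247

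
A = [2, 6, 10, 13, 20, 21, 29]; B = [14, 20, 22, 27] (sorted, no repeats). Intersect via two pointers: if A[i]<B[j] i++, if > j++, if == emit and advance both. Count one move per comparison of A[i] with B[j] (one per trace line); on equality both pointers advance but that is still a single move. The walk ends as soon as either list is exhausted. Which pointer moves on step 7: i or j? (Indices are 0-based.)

i

[i=0,j=0] 2<14 → i++
[i=1,j=0] 6<14 → i++
[i=2,j=0] 10<14 → i++
[i=3,j=0] 13<14 → i++
[i=4,j=0] 20>14 → j++
[i=4,j=1] 20==20 emit → i++,j++
[i=5,j=2] 21<22 → i++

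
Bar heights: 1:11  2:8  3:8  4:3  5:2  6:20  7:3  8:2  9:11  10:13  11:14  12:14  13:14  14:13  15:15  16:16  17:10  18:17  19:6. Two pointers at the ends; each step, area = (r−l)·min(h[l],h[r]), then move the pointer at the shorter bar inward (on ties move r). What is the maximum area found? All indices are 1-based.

max area = 204

l=1 r=19: min(11,6)*18=108 best=108 *, r--
l=1 r=18: min(11,17)*17=187 best=187 *, l++
l=2 r=18: min(8,17)*16=128 best=187, l++
l=3 r=18: min(8,17)*15=120 best=187, l++
l=4 r=18: min(3,17)*14=42 best=187, l++
l=5 r=18: min(2,17)*13=26 best=187, l++
l=6 r=18: min(20,17)*12=204 best=204 *, r--
l=6 r=17: min(20,10)*11=110 best=204, r--
l=6 r=16: min(20,16)*10=160 best=204, r--
l=6 r=15: min(20,15)*9=135 best=204, r--
l=6 r=14: min(20,13)*8=104 best=204, r--
l=6 r=13: min(20,14)*7=98 best=204, r--
l=6 r=12: min(20,14)*6=84 best=204, r--
l=6 r=11: min(20,14)*5=70 best=204, r--
l=6 r=10: min(20,13)*4=52 best=204, r--
l=6 r=9: min(20,11)*3=33 best=204, r--
l=6 r=8: min(20,2)*2=4 best=204, r--
l=6 r=7: min(20,3)*1=3 best=204, r--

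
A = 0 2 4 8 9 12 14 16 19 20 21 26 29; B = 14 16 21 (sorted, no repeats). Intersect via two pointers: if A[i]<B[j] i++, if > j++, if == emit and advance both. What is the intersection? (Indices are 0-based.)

intersection = [14, 16, 21]

i=0 j=0: 0<14, i++
i=1 j=0: 2<14, i++
i=2 j=0: 4<14, i++
i=3 j=0: 8<14, i++
i=4 j=0: 9<14, i++
i=5 j=0: 12<14, i++
i=6 j=0: 14==14 emit, i++,j++
i=7 j=1: 16==16 emit, i++,j++
i=8 j=2: 19<21, i++
i=9 j=2: 20<21, i++
i=10 j=2: 21==21 emit, i++,j++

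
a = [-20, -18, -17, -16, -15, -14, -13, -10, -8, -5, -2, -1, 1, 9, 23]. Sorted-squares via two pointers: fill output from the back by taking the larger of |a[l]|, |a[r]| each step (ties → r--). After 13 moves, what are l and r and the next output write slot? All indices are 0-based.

[0,14] |-20|<=|23| out[14]=529 → r--
[0,13] |-20|>|9| out[13]=400 → l++
[1,13] |-18|>|9| out[12]=324 → l++
[2,13] |-17|>|9| out[11]=289 → l++
[3,13] |-16|>|9| out[10]=256 → l++
[4,13] |-15|>|9| out[9]=225 → l++
[5,13] |-14|>|9| out[8]=196 → l++
[6,13] |-13|>|9| out[7]=169 → l++
[7,13] |-10|>|9| out[6]=100 → l++
[8,13] |-8|<=|9| out[5]=81 → r--
[8,12] |-8|>|1| out[4]=64 → l++
[9,12] |-5|>|1| out[3]=25 → l++
[10,12] |-2|>|1| out[2]=4 → l++

l=11, r=12, next write slot=1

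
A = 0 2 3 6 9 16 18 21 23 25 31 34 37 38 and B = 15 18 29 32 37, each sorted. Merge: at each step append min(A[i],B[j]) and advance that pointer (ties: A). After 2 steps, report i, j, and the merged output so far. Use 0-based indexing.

i=0 j=0: A[i]=0<=B[j]=15 take 0, i++
i=1 j=0: A[i]=2<=B[j]=15 take 2, i++

i=2, j=0, merged so far=[0, 2]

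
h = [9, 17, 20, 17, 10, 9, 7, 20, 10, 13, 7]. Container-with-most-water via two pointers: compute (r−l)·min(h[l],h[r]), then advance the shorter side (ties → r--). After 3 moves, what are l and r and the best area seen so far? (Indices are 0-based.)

l=0 r=10: min(9,7)*10=70 best=70 *, r--
l=0 r=9: min(9,13)*9=81 best=81 *, l++
l=1 r=9: min(17,13)*8=104 best=104 *, r--

l=1, r=8, best area=104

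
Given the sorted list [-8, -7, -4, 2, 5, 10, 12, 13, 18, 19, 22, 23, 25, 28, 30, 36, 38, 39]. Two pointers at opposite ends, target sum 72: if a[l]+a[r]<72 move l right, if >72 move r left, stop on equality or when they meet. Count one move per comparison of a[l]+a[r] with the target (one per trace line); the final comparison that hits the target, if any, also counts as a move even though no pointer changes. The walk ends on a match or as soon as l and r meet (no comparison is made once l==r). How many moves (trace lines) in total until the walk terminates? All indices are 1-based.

[1,18] -8+39=31 <72 → l++
[2,18] -7+39=32 <72 → l++
[3,18] -4+39=35 <72 → l++
[4,18] 2+39=41 <72 → l++
[5,18] 5+39=44 <72 → l++
[6,18] 10+39=49 <72 → l++
[7,18] 12+39=51 <72 → l++
[8,18] 13+39=52 <72 → l++
[9,18] 18+39=57 <72 → l++
[10,18] 19+39=58 <72 → l++
[11,18] 22+39=61 <72 → l++
[12,18] 23+39=62 <72 → l++
[13,18] 25+39=64 <72 → l++
[14,18] 28+39=67 <72 → l++
[15,18] 30+39=69 <72 → l++
[16,18] 36+39=75 >72 → r--
[16,17] 36+38=74 >72 → r--

17 moves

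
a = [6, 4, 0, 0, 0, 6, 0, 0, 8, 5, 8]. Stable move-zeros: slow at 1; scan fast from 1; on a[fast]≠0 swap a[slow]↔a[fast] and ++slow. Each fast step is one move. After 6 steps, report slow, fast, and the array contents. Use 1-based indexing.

(s=1,f=1) a[fast]=6≠0 swap→a[1]=6 → slow++,fast++
(s=2,f=2) a[fast]=4≠0 swap→a[2]=4 → slow++,fast++
(s=3,f=3) a[fast]=0 → fast++
(s=3,f=4) a[fast]=0 → fast++
(s=3,f=5) a[fast]=0 → fast++
(s=3,f=6) a[fast]=6≠0 swap→a[3]=6 → slow++,fast++

slow=4, fast=7, a=[6, 4, 6, 0, 0, 0, 0, 0, 8, 5, 8]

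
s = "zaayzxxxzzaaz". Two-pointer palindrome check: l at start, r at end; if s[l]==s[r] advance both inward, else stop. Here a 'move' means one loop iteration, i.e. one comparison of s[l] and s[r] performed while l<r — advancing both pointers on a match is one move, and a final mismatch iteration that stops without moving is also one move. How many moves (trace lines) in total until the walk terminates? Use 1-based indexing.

4 moves

[1,13] 'z'=='z' → l++,r--
[2,12] 'a'=='a' → l++,r--
[3,11] 'a'=='a' → l++,r--
[4,10] 'y'!='z' → stop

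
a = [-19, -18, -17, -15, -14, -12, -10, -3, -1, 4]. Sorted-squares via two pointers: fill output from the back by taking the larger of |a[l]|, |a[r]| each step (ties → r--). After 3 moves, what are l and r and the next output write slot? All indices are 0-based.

[0,9] |-19|>|4| out[9]=361 → l++
[1,9] |-18|>|4| out[8]=324 → l++
[2,9] |-17|>|4| out[7]=289 → l++

l=3, r=9, next write slot=6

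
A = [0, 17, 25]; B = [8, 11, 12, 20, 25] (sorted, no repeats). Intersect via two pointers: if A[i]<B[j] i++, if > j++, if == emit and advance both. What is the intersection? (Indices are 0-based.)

i=0 j=0: 0<8, i++
i=1 j=0: 17>8, j++
i=1 j=1: 17>11, j++
i=1 j=2: 17>12, j++
i=1 j=3: 17<20, i++
i=2 j=3: 25>20, j++
i=2 j=4: 25==25 emit, i++,j++

intersection = [25]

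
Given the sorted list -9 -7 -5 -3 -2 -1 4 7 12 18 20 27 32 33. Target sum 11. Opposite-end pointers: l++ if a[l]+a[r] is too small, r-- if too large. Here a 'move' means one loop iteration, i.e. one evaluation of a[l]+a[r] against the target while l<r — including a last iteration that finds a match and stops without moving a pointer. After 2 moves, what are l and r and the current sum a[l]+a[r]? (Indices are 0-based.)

[0,13] -9+33=24 >11 → r--
[0,12] -9+32=23 >11 → r--

l=0, r=11, sum=18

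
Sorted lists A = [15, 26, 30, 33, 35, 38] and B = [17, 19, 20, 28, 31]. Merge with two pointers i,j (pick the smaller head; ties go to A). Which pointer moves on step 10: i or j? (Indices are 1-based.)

i=1 j=1: A[i]=15<=B[j]=17 take 15, i++
i=2 j=1: A[i]=26>B[j]=17 take 17, j++
i=2 j=2: A[i]=26>B[j]=19 take 19, j++
i=2 j=3: A[i]=26>B[j]=20 take 20, j++
i=2 j=4: A[i]=26<=B[j]=28 take 26, i++
i=3 j=4: A[i]=30>B[j]=28 take 28, j++
i=3 j=5: A[i]=30<=B[j]=31 take 30, i++
i=4 j=5: A[i]=33>B[j]=31 take 31, j++
i=4 j=6: B done, take A[i]=33, i++
i=5 j=6: B done, take A[i]=35, i++

i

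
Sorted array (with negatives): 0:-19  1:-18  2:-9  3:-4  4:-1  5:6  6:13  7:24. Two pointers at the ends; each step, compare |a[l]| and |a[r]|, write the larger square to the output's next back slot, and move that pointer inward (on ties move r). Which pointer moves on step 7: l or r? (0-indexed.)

l

l=0 r=7: |-19|<=|24| out[7]=576, r--
l=0 r=6: |-19|>|13| out[6]=361, l++
l=1 r=6: |-18|>|13| out[5]=324, l++
l=2 r=6: |-9|<=|13| out[4]=169, r--
l=2 r=5: |-9|>|6| out[3]=81, l++
l=3 r=5: |-4|<=|6| out[2]=36, r--
l=3 r=4: |-4|>|-1| out[1]=16, l++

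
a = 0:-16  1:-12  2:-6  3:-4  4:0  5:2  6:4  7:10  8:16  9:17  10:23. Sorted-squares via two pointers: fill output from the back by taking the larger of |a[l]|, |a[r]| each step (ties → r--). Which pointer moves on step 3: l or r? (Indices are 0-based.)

[0,10] |-16|<=|23| out[10]=529 → r--
[0,9] |-16|<=|17| out[9]=289 → r--
[0,8] |-16|<=|16| out[8]=256 → r--

r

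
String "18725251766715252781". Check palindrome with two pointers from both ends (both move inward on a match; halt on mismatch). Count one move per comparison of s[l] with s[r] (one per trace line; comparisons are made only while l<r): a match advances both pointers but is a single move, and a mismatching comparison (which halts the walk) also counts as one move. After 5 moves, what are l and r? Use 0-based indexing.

l=5, r=14

[0,19] '1'=='1' → l++,r--
[1,18] '8'=='8' → l++,r--
[2,17] '7'=='7' → l++,r--
[3,16] '2'=='2' → l++,r--
[4,15] '5'=='5' → l++,r--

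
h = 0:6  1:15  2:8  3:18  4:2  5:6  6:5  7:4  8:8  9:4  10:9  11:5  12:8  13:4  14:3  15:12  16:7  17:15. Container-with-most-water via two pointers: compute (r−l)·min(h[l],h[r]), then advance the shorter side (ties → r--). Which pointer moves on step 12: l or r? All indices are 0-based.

r

[0,17] min(6,15)*17=102 best=102 * → l++
[1,17] min(15,15)*16=240 best=240 * → r--
[1,16] min(15,7)*15=105 best=240 → r--
[1,15] min(15,12)*14=168 best=240 → r--
[1,14] min(15,3)*13=39 best=240 → r--
[1,13] min(15,4)*12=48 best=240 → r--
[1,12] min(15,8)*11=88 best=240 → r--
[1,11] min(15,5)*10=50 best=240 → r--
[1,10] min(15,9)*9=81 best=240 → r--
[1,9] min(15,4)*8=32 best=240 → r--
[1,8] min(15,8)*7=56 best=240 → r--
[1,7] min(15,4)*6=24 best=240 → r--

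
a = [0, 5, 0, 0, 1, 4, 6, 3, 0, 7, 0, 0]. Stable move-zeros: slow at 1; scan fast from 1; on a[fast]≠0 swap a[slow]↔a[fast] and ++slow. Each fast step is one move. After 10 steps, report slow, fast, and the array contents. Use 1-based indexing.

slow=7, fast=11, a=[5, 1, 4, 6, 3, 7, 0, 0, 0, 0, 0, 0]

slow=1 fast=1: a[fast]=0, fast++
slow=1 fast=2: a[fast]=5≠0 swap→a[1]=5, slow++,fast++
slow=2 fast=3: a[fast]=0, fast++
slow=2 fast=4: a[fast]=0, fast++
slow=2 fast=5: a[fast]=1≠0 swap→a[2]=1, slow++,fast++
slow=3 fast=6: a[fast]=4≠0 swap→a[3]=4, slow++,fast++
slow=4 fast=7: a[fast]=6≠0 swap→a[4]=6, slow++,fast++
slow=5 fast=8: a[fast]=3≠0 swap→a[5]=3, slow++,fast++
slow=6 fast=9: a[fast]=0, fast++
slow=6 fast=10: a[fast]=7≠0 swap→a[6]=7, slow++,fast++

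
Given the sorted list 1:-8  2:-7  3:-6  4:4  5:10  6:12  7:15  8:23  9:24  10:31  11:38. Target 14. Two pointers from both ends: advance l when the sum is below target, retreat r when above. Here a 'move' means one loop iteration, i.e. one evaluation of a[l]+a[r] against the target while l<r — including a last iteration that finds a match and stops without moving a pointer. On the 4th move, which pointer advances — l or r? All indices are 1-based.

l=1 r=11: -8+38=30 >14, r--
l=1 r=10: -8+31=23 >14, r--
l=1 r=9: -8+24=16 >14, r--
l=1 r=8: -8+23=15 >14, r--

r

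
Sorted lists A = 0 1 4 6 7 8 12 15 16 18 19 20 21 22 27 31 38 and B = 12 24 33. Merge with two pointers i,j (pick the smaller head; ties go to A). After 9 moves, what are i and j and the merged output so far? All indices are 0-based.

i=0 j=0: A[i]=0<=B[j]=12 take 0, i++
i=1 j=0: A[i]=1<=B[j]=12 take 1, i++
i=2 j=0: A[i]=4<=B[j]=12 take 4, i++
i=3 j=0: A[i]=6<=B[j]=12 take 6, i++
i=4 j=0: A[i]=7<=B[j]=12 take 7, i++
i=5 j=0: A[i]=8<=B[j]=12 take 8, i++
i=6 j=0: A[i]=12<=B[j]=12 take 12, i++
i=7 j=0: A[i]=15>B[j]=12 take 12, j++
i=7 j=1: A[i]=15<=B[j]=24 take 15, i++

i=8, j=1, merged so far=[0, 1, 4, 6, 7, 8, 12, 12, 15]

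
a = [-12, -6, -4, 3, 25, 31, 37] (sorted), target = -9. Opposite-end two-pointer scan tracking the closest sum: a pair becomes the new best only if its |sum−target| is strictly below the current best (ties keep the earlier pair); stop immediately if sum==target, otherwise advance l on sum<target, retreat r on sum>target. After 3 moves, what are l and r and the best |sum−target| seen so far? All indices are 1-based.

[1,7] -12+37=25 d=34 * → r--
[1,6] -12+31=19 d=28 * → r--
[1,5] -12+25=13 d=22 * → r--

l=1, r=4, best |Δ|=22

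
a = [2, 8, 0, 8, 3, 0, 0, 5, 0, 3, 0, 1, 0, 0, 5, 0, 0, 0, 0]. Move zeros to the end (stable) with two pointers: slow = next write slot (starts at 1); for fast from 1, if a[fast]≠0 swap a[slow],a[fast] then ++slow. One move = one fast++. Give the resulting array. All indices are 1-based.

[2, 8, 8, 3, 5, 3, 1, 5, 0, 0, 0, 0, 0, 0, 0, 0, 0, 0, 0]

(s=1,f=1) a[fast]=2≠0 swap→a[1]=2 → slow++,fast++
(s=2,f=2) a[fast]=8≠0 swap→a[2]=8 → slow++,fast++
(s=3,f=3) a[fast]=0 → fast++
(s=3,f=4) a[fast]=8≠0 swap→a[3]=8 → slow++,fast++
(s=4,f=5) a[fast]=3≠0 swap→a[4]=3 → slow++,fast++
(s=5,f=6) a[fast]=0 → fast++
(s=5,f=7) a[fast]=0 → fast++
(s=5,f=8) a[fast]=5≠0 swap→a[5]=5 → slow++,fast++
(s=6,f=9) a[fast]=0 → fast++
(s=6,f=10) a[fast]=3≠0 swap→a[6]=3 → slow++,fast++
(s=7,f=11) a[fast]=0 → fast++
(s=7,f=12) a[fast]=1≠0 swap→a[7]=1 → slow++,fast++
(s=8,f=13) a[fast]=0 → fast++
(s=8,f=14) a[fast]=0 → fast++
(s=8,f=15) a[fast]=5≠0 swap→a[8]=5 → slow++,fast++
(s=9,f=16) a[fast]=0 → fast++
(s=9,f=17) a[fast]=0 → fast++
(s=9,f=18) a[fast]=0 → fast++
(s=9,f=19) a[fast]=0 → fast++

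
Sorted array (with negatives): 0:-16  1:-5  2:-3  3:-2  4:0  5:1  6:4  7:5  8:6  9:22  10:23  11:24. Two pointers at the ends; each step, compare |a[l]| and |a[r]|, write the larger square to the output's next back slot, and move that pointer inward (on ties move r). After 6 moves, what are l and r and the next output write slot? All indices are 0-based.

l=0 r=11: |-16|<=|24| out[11]=576, r--
l=0 r=10: |-16|<=|23| out[10]=529, r--
l=0 r=9: |-16|<=|22| out[9]=484, r--
l=0 r=8: |-16|>|6| out[8]=256, l++
l=1 r=8: |-5|<=|6| out[7]=36, r--
l=1 r=7: |-5|<=|5| out[6]=25, r--

l=1, r=6, next write slot=5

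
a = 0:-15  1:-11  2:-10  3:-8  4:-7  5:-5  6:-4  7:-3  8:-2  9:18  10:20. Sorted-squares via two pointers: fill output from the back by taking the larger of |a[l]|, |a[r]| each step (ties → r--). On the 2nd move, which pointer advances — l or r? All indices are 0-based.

[0,10] |-15|<=|20| out[10]=400 → r--
[0,9] |-15|<=|18| out[9]=324 → r--

r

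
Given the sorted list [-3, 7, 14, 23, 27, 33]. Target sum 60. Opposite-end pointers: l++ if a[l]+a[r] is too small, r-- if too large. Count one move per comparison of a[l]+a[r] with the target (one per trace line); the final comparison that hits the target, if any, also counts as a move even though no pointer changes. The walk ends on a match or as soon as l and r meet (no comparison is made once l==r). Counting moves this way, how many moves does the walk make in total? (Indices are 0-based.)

l=0 r=5: -3+33=30 <60, l++
l=1 r=5: 7+33=40 <60, l++
l=2 r=5: 14+33=47 <60, l++
l=3 r=5: 23+33=56 <60, l++
l=4 r=5: 27+33=60, found

5 moves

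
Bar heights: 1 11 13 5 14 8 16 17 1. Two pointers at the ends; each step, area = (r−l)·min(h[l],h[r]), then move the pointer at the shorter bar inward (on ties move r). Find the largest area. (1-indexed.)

l=1 r=9: min(1,1)*8=8 best=8 *, r--
l=1 r=8: min(1,17)*7=7 best=8, l++
l=2 r=8: min(11,17)*6=66 best=66 *, l++
l=3 r=8: min(13,17)*5=65 best=66, l++
l=4 r=8: min(5,17)*4=20 best=66, l++
l=5 r=8: min(14,17)*3=42 best=66, l++
l=6 r=8: min(8,17)*2=16 best=66, l++
l=7 r=8: min(16,17)*1=16 best=66, l++

max area = 66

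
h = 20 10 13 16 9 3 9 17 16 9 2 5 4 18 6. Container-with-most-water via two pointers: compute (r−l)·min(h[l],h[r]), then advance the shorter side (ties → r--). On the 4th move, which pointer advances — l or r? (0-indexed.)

r

[0,14] min(20,6)*14=84 best=84 * → r--
[0,13] min(20,18)*13=234 best=234 * → r--
[0,12] min(20,4)*12=48 best=234 → r--
[0,11] min(20,5)*11=55 best=234 → r--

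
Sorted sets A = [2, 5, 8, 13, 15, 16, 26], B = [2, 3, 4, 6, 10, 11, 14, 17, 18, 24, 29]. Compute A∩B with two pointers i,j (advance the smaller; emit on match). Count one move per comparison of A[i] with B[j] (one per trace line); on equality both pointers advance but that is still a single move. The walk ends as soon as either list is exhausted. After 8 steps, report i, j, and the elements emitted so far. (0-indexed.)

i=3, j=6, emitted=[2]

[i=0,j=0] 2==2 emit → i++,j++
[i=1,j=1] 5>3 → j++
[i=1,j=2] 5>4 → j++
[i=1,j=3] 5<6 → i++
[i=2,j=3] 8>6 → j++
[i=2,j=4] 8<10 → i++
[i=3,j=4] 13>10 → j++
[i=3,j=5] 13>11 → j++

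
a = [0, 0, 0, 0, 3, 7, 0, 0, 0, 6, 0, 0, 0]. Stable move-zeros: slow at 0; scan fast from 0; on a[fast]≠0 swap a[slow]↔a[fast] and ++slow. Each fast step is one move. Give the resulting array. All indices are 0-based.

[3, 7, 6, 0, 0, 0, 0, 0, 0, 0, 0, 0, 0]

slow=0 fast=0: a[fast]=0, fast++
slow=0 fast=1: a[fast]=0, fast++
slow=0 fast=2: a[fast]=0, fast++
slow=0 fast=3: a[fast]=0, fast++
slow=0 fast=4: a[fast]=3≠0 swap→a[0]=3, slow++,fast++
slow=1 fast=5: a[fast]=7≠0 swap→a[1]=7, slow++,fast++
slow=2 fast=6: a[fast]=0, fast++
slow=2 fast=7: a[fast]=0, fast++
slow=2 fast=8: a[fast]=0, fast++
slow=2 fast=9: a[fast]=6≠0 swap→a[2]=6, slow++,fast++
slow=3 fast=10: a[fast]=0, fast++
slow=3 fast=11: a[fast]=0, fast++
slow=3 fast=12: a[fast]=0, fast++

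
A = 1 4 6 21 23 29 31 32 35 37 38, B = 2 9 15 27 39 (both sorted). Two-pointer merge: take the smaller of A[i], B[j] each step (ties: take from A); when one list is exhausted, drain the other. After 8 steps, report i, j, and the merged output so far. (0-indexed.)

i=5, j=3, merged so far=[1, 2, 4, 6, 9, 15, 21, 23]

i=0 j=0: A[i]=1<=B[j]=2 take 1, i++
i=1 j=0: A[i]=4>B[j]=2 take 2, j++
i=1 j=1: A[i]=4<=B[j]=9 take 4, i++
i=2 j=1: A[i]=6<=B[j]=9 take 6, i++
i=3 j=1: A[i]=21>B[j]=9 take 9, j++
i=3 j=2: A[i]=21>B[j]=15 take 15, j++
i=3 j=3: A[i]=21<=B[j]=27 take 21, i++
i=4 j=3: A[i]=23<=B[j]=27 take 23, i++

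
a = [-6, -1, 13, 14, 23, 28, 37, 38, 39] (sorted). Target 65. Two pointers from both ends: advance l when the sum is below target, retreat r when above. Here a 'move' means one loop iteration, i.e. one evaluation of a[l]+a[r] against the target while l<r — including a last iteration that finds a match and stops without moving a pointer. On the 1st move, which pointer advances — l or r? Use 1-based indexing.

[1,9] -6+39=33 <65 → l++

l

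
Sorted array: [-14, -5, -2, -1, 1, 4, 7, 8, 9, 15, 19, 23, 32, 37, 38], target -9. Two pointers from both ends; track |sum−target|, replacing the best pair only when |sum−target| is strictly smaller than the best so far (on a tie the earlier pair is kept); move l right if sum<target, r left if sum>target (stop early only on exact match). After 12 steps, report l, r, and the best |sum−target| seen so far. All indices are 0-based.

[0,14] -14+38=24 d=33 * → r--
[0,13] -14+37=23 d=32 * → r--
[0,12] -14+32=18 d=27 * → r--
[0,11] -14+23=9 d=18 * → r--
[0,10] -14+19=5 d=14 * → r--
[0,9] -14+15=1 d=10 * → r--
[0,8] -14+9=-5 d=4 * → r--
[0,7] -14+8=-6 d=3 * → r--
[0,6] -14+7=-7 d=2 * → r--
[0,5] -14+4=-10 d=1 * → l++
[1,5] -5+4=-1 d=8 → r--
[1,4] -5+1=-4 d=5 → r--

l=1, r=3, best |Δ|=1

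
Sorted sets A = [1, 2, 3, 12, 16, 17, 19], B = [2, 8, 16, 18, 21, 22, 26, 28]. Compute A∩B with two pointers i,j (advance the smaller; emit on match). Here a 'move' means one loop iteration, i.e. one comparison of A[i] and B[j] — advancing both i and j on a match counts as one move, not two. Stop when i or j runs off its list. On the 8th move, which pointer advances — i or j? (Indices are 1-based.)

[i=1,j=1] 1<2 → i++
[i=2,j=1] 2==2 emit → i++,j++
[i=3,j=2] 3<8 → i++
[i=4,j=2] 12>8 → j++
[i=4,j=3] 12<16 → i++
[i=5,j=3] 16==16 emit → i++,j++
[i=6,j=4] 17<18 → i++
[i=7,j=4] 19>18 → j++

j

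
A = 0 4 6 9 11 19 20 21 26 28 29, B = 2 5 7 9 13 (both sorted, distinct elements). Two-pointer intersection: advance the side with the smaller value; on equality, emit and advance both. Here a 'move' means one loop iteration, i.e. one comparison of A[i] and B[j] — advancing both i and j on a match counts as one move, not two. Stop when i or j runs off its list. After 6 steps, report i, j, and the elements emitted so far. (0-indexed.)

i=3, j=3, emitted=[]

i=0 j=0: 0<2, i++
i=1 j=0: 4>2, j++
i=1 j=1: 4<5, i++
i=2 j=1: 6>5, j++
i=2 j=2: 6<7, i++
i=3 j=2: 9>7, j++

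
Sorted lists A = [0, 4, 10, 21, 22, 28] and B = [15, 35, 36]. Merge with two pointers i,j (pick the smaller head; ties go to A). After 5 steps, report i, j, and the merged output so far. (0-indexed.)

i=4, j=1, merged so far=[0, 4, 10, 15, 21]

i=0 j=0: A[i]=0<=B[j]=15 take 0, i++
i=1 j=0: A[i]=4<=B[j]=15 take 4, i++
i=2 j=0: A[i]=10<=B[j]=15 take 10, i++
i=3 j=0: A[i]=21>B[j]=15 take 15, j++
i=3 j=1: A[i]=21<=B[j]=35 take 21, i++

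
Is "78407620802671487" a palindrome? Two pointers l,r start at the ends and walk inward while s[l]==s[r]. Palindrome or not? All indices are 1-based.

[1,17] '7'=='7' → l++,r--
[2,16] '8'=='8' → l++,r--
[3,15] '4'=='4' → l++,r--
[4,14] '0'!='1' → stop

not a palindrome (mismatch at 4,14)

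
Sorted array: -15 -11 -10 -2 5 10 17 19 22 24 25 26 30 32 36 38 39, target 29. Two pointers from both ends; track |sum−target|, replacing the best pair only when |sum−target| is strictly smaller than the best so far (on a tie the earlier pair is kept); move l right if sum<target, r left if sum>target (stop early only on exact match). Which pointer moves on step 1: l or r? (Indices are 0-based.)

l

[0,16] -15+39=24 d=5 * → l++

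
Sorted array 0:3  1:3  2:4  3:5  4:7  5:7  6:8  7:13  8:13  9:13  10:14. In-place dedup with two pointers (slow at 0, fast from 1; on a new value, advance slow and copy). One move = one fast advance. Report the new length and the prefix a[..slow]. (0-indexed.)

length 7; prefix = [3, 4, 5, 7, 8, 13, 14]

slow=0 fast=1: a[fast]=3=a[slow] dup, fast++
slow=0 fast=2: a[fast]=4≠a[slow]=3 write a[1]=4, slow++,fast++
slow=1 fast=3: a[fast]=5≠a[slow]=4 write a[2]=5, slow++,fast++
slow=2 fast=4: a[fast]=7≠a[slow]=5 write a[3]=7, slow++,fast++
slow=3 fast=5: a[fast]=7=a[slow] dup, fast++
slow=3 fast=6: a[fast]=8≠a[slow]=7 write a[4]=8, slow++,fast++
slow=4 fast=7: a[fast]=13≠a[slow]=8 write a[5]=13, slow++,fast++
slow=5 fast=8: a[fast]=13=a[slow] dup, fast++
slow=5 fast=9: a[fast]=13=a[slow] dup, fast++
slow=5 fast=10: a[fast]=14≠a[slow]=13 write a[6]=14, slow++,fast++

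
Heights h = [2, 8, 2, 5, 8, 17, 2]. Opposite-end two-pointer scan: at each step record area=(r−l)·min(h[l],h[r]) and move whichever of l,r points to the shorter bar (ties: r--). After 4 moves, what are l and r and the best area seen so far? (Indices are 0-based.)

l=0 r=6: min(2,2)*6=12 best=12 *, r--
l=0 r=5: min(2,17)*5=10 best=12, l++
l=1 r=5: min(8,17)*4=32 best=32 *, l++
l=2 r=5: min(2,17)*3=6 best=32, l++

l=3, r=5, best area=32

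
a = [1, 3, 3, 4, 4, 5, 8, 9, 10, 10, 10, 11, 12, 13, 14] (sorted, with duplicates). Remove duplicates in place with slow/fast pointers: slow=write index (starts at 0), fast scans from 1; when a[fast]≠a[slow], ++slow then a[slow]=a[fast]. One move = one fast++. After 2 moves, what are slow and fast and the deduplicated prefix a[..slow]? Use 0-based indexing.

slow=1, fast=3, prefix=[1, 3]

(s=0,f=1) a[fast]=3≠a[slow]=1 write a[1]=3 → slow++,fast++
(s=1,f=2) a[fast]=3=a[slow] dup → fast++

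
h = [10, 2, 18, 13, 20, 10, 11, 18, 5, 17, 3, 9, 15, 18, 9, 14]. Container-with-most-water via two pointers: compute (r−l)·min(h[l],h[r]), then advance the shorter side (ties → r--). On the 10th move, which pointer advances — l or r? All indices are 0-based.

l=0 r=15: min(10,14)*15=150 best=150 *, l++
l=1 r=15: min(2,14)*14=28 best=150, l++
l=2 r=15: min(18,14)*13=182 best=182 *, r--
l=2 r=14: min(18,9)*12=108 best=182, r--
l=2 r=13: min(18,18)*11=198 best=198 *, r--
l=2 r=12: min(18,15)*10=150 best=198, r--
l=2 r=11: min(18,9)*9=81 best=198, r--
l=2 r=10: min(18,3)*8=24 best=198, r--
l=2 r=9: min(18,17)*7=119 best=198, r--
l=2 r=8: min(18,5)*6=30 best=198, r--

r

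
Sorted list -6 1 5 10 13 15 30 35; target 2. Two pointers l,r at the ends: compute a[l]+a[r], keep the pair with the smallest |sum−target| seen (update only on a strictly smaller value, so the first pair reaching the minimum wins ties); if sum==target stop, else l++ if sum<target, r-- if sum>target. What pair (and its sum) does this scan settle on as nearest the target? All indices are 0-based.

l=0 r=7: -6+35=29 d=27 *, r--
l=0 r=6: -6+30=24 d=22 *, r--
l=0 r=5: -6+15=9 d=7 *, r--
l=0 r=4: -6+13=7 d=5 *, r--
l=0 r=3: -6+10=4 d=2 *, r--
l=0 r=2: -6+5=-1 d=3, l++
l=1 r=2: 1+5=6 d=4, r--

pair (-6, 10) with sum 4 (|Δ|=2)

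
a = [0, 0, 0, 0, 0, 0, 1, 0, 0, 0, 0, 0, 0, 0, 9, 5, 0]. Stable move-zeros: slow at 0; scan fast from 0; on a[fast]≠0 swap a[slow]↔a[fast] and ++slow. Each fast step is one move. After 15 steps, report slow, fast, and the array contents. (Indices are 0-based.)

slow=2, fast=15, a=[1, 9, 0, 0, 0, 0, 0, 0, 0, 0, 0, 0, 0, 0, 0, 5, 0]

(s=0,f=0) a[fast]=0 → fast++
(s=0,f=1) a[fast]=0 → fast++
(s=0,f=2) a[fast]=0 → fast++
(s=0,f=3) a[fast]=0 → fast++
(s=0,f=4) a[fast]=0 → fast++
(s=0,f=5) a[fast]=0 → fast++
(s=0,f=6) a[fast]=1≠0 swap→a[0]=1 → slow++,fast++
(s=1,f=7) a[fast]=0 → fast++
(s=1,f=8) a[fast]=0 → fast++
(s=1,f=9) a[fast]=0 → fast++
(s=1,f=10) a[fast]=0 → fast++
(s=1,f=11) a[fast]=0 → fast++
(s=1,f=12) a[fast]=0 → fast++
(s=1,f=13) a[fast]=0 → fast++
(s=1,f=14) a[fast]=9≠0 swap→a[1]=9 → slow++,fast++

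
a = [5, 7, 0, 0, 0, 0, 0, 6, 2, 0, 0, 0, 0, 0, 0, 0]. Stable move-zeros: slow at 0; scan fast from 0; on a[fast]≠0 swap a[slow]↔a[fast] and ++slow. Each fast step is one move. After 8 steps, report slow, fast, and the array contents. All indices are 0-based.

slow=3, fast=8, a=[5, 7, 6, 0, 0, 0, 0, 0, 2, 0, 0, 0, 0, 0, 0, 0]

(s=0,f=0) a[fast]=5≠0 swap→a[0]=5 → slow++,fast++
(s=1,f=1) a[fast]=7≠0 swap→a[1]=7 → slow++,fast++
(s=2,f=2) a[fast]=0 → fast++
(s=2,f=3) a[fast]=0 → fast++
(s=2,f=4) a[fast]=0 → fast++
(s=2,f=5) a[fast]=0 → fast++
(s=2,f=6) a[fast]=0 → fast++
(s=2,f=7) a[fast]=6≠0 swap→a[2]=6 → slow++,fast++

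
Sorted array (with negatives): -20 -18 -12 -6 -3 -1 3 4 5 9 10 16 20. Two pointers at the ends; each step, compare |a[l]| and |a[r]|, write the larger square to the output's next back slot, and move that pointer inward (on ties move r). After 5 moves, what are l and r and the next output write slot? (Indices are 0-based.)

l=3, r=10, next write slot=7

[0,12] |-20|<=|20| out[12]=400 → r--
[0,11] |-20|>|16| out[11]=400 → l++
[1,11] |-18|>|16| out[10]=324 → l++
[2,11] |-12|<=|16| out[9]=256 → r--
[2,10] |-12|>|10| out[8]=144 → l++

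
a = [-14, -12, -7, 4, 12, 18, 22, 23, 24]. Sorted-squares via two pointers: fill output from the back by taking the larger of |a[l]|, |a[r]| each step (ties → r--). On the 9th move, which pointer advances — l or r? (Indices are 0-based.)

l=0 r=8: |-14|<=|24| out[8]=576, r--
l=0 r=7: |-14|<=|23| out[7]=529, r--
l=0 r=6: |-14|<=|22| out[6]=484, r--
l=0 r=5: |-14|<=|18| out[5]=324, r--
l=0 r=4: |-14|>|12| out[4]=196, l++
l=1 r=4: |-12|<=|12| out[3]=144, r--
l=1 r=3: |-12|>|4| out[2]=144, l++
l=2 r=3: |-7|>|4| out[1]=49, l++
l=3 r=3: |4|<=|4| out[0]=16, r--

r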